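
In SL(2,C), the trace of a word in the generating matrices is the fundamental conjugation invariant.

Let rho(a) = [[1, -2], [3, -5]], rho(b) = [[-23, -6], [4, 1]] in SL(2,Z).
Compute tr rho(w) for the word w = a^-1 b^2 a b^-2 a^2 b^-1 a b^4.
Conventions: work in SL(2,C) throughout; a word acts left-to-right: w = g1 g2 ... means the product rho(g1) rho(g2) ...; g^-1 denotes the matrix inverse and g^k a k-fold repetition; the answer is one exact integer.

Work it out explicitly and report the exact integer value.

rho(a^-1) = [[-5, 2], [-3, 1]]
... * rho(b) = [[-23, -6], [4, 1]]  ->  [[123, 32], [73, 19]]
... * rho(b) = [[-23, -6], [4, 1]]  ->  [[-2701, -706], [-1603, -419]]
... * rho(a) = [[1, -2], [3, -5]]  ->  [[-4819, 8932], [-2860, 5301]]
... * rho(b^-1) = [[1, 6], [-4, -23]]  ->  [[-40547, -234350], [-24064, -139083]]
... * rho(b^-1) = [[1, 6], [-4, -23]]  ->  [[896853, 5146768], [532268, 3054525]]
... * rho(a) = [[1, -2], [3, -5]]  ->  [[16337157, -27527546], [9695843, -16337161]]
... * rho(a) = [[1, -2], [3, -5]]  ->  [[-66245481, 104963416], [-39315640, 62294119]]
... * rho(b^-1) = [[1, 6], [-4, -23]]  ->  [[-486099145, -2811631454], [-288492116, -1668658577]]
... * rho(a) = [[1, -2], [3, -5]]  ->  [[-8920993507, 15030355560], [-5294467847, 8920277117]]
... * rho(b) = [[-23, -6], [4, 1]]  ->  [[265304272901, 68556316602], [157453868949, 40687084199]]
... * rho(b) = [[-23, -6], [4, 1]]  ->  [[-5827773010315, -1523269320804], [-3458690649031, -904036129495]]
... * rho(b) = [[-23, -6], [4, 1]]  ->  [[127945701954029, 33443368741086], [75933740409733, 19848107764691]]
... * rho(b) = [[-23, -6], [4, 1]]  ->  [[-2808977669978323, -734230842983088], [-1667083598365095, -435754334693707]]
tr = -2808977669978323 + -435754334693707 = -3244732004672030

-3244732004672030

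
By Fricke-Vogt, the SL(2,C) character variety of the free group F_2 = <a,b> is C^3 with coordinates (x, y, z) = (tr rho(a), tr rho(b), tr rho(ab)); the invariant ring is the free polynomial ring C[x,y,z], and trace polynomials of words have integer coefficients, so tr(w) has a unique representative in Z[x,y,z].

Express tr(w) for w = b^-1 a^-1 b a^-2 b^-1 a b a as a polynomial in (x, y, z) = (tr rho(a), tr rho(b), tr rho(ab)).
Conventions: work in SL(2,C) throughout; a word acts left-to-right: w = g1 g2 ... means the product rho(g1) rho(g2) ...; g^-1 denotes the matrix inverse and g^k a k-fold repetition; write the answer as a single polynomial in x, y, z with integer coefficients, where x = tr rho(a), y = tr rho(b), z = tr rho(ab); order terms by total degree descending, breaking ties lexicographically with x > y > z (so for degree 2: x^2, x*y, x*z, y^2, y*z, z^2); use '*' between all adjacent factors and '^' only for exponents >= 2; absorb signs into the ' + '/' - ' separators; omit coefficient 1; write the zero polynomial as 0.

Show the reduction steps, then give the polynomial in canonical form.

x^3*y^2*z^2 - x^4*y*z - 2*x^2*y^3*z - 2*x^2*y*z^3 + x^3*y^2 + x^3*z^2 + x*y^4 + 2*x*y^2*z^2 + x*z^4 + 4*x^2*y*z - 4*x*y^2 - 4*x*z^2 + x

trace(b^2) = trace(b) trace(b) - trace(1) = y^2 - 2
trace(b a b) = trace(b) trace(a b) - trace(a) = y*z - x
trace(b^2 a b) = trace(b) trace(b a b) - trace(b a) = y^2*z - x*y - z
trace(a b a b) = trace(b a) trace(b a) - trace(1) = z^2 - 2
reduce: trace(a b a) = trace(a) trace(b a) - trace(b) = x*z - y
reduce: trace(b^2 a b a) = trace(b) trace(a b a b) - trace(a b a) = y*z^2 - x*z - y
reduce: trace(a^-1 b^2 a b) = trace(b^2 a b) trace(a) - trace(b^2 a b a) = x*y^2*z - x^2*y - y*z^2 + y
trace(b a b^-1 a^-1 b) = trace(a^-1 b^2 a) trace(b) - trace(a^-1 b^2 a b) = -x*y^2*z + x^2*y + y^3 + y*z^2 - 3*y
trace(a b a b a) = trace(a) trace(b a b a) - trace(b a b) = x*z^2 - y*z - x
reduce: trace(a b a b a b) = trace(a b a b) trace(a b) - trace(b a) = z^3 - 3*z
so trace(b a b a b^-1 a) = trace(a b a b a) trace(b) - trace(a b a b a b) = x*y*z^2 - y^2*z - z^3 - x*y + 3*z
reduce: trace(b a b^-1 a^-1 b a) = trace(b a b a b^-1) trace(a) - trace(b a b a b^-1 a) = -x*y*z^2 + x^2*z + y^2*z + z^3 - 3*z
so trace(b a b^-1 a^-1 b a^-1) = trace(b a b^-1 a^-1 b) trace(a) - trace(b a b^-1 a^-1 b a) = -x^2*y^2*z + x^3*y + x*y^3 + 2*x*y*z^2 - x^2*z - y^2*z - z^3 - 3*x*y + 3*z
reduce: trace(a b^2 a b a) = trace(a) trace(b^2 a b a) - trace(b^2 a b) = x*y*z^2 - x^2*z - y^2*z + z
trace(a b^2 a b a b) = trace(b) trace(a b a b a b) - trace(a b a b a) = y*z^3 - x*z^2 - 2*y*z + x
so trace(b^2 a b a b^-1 a) = trace(a b^2 a b a) trace(b) - trace(a b^2 a b a b) = x*y^2*z^2 - x^2*y*z - y^3*z - y*z^3 + x*z^2 + 3*y*z - x
reduce: trace(b a b a b^-1 a^-1 b) = trace(b^2 a b a b^-1) trace(a) - trace(b^2 a b a b^-1 a) = -x*y^2*z^2 + x^2*y*z + y^3*z + y*z^3 - 3*y*z - x
so trace(a b a b a b a) = trace(a) trace(b a b a b a) - trace(b a b a b) = x*z^3 - y*z^2 - 2*x*z + y
trace(a b a b a b a b) = trace(b a b a) trace(b a b a) - trace(1) = z^4 - 4*z^2 + 2
trace(b a b a b a b^-1 a) = trace(a b a b a b a) trace(b) - trace(a b a b a b a b) = x*y*z^3 - y^2*z^2 - z^4 - 2*x*y*z + y^2 + 4*z^2 - 2
trace(b a b a b^-1 a^-1 b a) = trace(b a b a b a b^-1) trace(a) - trace(b a b a b a b^-1 a) = -x*y*z^3 + x^2*z^2 + y^2*z^2 + z^4 + x*y*z - x^2 - y^2 - 4*z^2 + 2
trace(b a b a b^-1 a^-1 b a^-1) = trace(b a b a b^-1 a^-1 b) trace(a) - trace(b a b a b^-1 a^-1 b a) = -x^2*y^2*z^2 + x^3*y*z + x*y^3*z + 2*x*y*z^3 - x^2*z^2 - y^2*z^2 - z^4 - 4*x*y*z + y^2 + 4*z^2 - 2
reduce: trace(a b a b^-1 a^-1 b a^-2 b) = trace(b a b a b^-1 a^-1 b a^-1) trace(a) - trace(b a b a b^-1 a^-1 b) = -x^3*y^2*z^2 + x^4*y*z + x^2*y^3*z + 2*x^2*y*z^3 - x^3*z^2 - x*z^4 - 5*x^2*y*z - y^3*z - y*z^3 + x*y^2 + 4*x*z^2 + 3*y*z - x
trace(b^-1 a^-1 b a^-2 b^-1 a b a) = trace(a b a b^-1 a^-1 b a^-2) trace(b) - trace(a b a b^-1 a^-1 b a^-2 b) = x^3*y^2*z^2 - x^4*y*z - 2*x^2*y^3*z - 2*x^2*y*z^3 + x^3*y^2 + x^3*z^2 + x*y^4 + 2*x*y^2*z^2 + x*z^4 + 4*x^2*y*z - 4*x*y^2 - 4*x*z^2 + x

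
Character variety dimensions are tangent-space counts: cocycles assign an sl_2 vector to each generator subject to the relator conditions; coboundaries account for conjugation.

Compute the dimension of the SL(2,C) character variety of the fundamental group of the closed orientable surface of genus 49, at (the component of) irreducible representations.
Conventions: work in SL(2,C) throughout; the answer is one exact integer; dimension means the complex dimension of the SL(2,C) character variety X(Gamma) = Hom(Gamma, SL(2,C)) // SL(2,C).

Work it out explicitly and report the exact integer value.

Gamma = pi_1(Sigma_49) = < a_1, b_1, ..., a_49, b_49 | prod [a_i, b_i] > has 2g = 98 generators and 1 relator.
Unconstrained cocycle data is one sl_2 vector per generator (294 dimensions), cut by the relator condition d_2(z) = 0.
At an irreducible rho, H^2 = coker(d_2) vanishes (Poincare duality: H^2 is dual to H^0 = invariants = 0), so d_2 is surjective onto sl_2 and dim Z^1 = 294 - 3 = 291.
Coboundaries contribute dim B^1 = 3 (injective at irreducible rho).
dim X = dim H^1 = 291 - 3 = 288.

288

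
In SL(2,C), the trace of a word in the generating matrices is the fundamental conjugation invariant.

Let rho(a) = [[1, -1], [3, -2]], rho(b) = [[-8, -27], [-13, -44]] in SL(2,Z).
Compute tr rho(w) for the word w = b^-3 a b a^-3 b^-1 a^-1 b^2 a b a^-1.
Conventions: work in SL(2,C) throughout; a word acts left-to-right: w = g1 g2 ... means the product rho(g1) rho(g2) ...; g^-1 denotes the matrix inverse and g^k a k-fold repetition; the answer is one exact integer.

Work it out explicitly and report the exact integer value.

rho(b^-1) = [[-44, 27], [13, -8]]
... * rho(b^-1) = [[-44, 27], [13, -8]]  ->  [[2287, -1404], [-676, 415]]
... * rho(b^-1) = [[-44, 27], [13, -8]]  ->  [[-118880, 72981], [35139, -21572]]
... * rho(a) = [[1, -1], [3, -2]]  ->  [[100063, -27082], [-29577, 8005]]
... * rho(b) = [[-8, -27], [-13, -44]]  ->  [[-448438, -1510093], [132551, 446359]]
... * rho(a^-1) = [[-2, 1], [-3, 1]]  ->  [[5427155, -1958531], [-1604179, 578910]]
... * rho(a^-1) = [[-2, 1], [-3, 1]]  ->  [[-4978717, 3468624], [1471628, -1025269]]
... * rho(a^-1) = [[-2, 1], [-3, 1]]  ->  [[-448438, -1510093], [132551, 446359]]
... * rho(b^-1) = [[-44, 27], [13, -8]]  ->  [[100063, -27082], [-29577, 8005]]
... * rho(a^-1) = [[-2, 1], [-3, 1]]  ->  [[-118880, 72981], [35139, -21572]]
... * rho(b) = [[-8, -27], [-13, -44]]  ->  [[2287, -1404], [-676, 415]]
... * rho(b) = [[-8, -27], [-13, -44]]  ->  [[-44, 27], [13, -8]]
... * rho(a) = [[1, -1], [3, -2]]  ->  [[37, -10], [-11, 3]]
... * rho(b) = [[-8, -27], [-13, -44]]  ->  [[-166, -559], [49, 165]]
... * rho(a^-1) = [[-2, 1], [-3, 1]]  ->  [[2009, -725], [-593, 214]]
tr = 2009 + 214 = 2223

2223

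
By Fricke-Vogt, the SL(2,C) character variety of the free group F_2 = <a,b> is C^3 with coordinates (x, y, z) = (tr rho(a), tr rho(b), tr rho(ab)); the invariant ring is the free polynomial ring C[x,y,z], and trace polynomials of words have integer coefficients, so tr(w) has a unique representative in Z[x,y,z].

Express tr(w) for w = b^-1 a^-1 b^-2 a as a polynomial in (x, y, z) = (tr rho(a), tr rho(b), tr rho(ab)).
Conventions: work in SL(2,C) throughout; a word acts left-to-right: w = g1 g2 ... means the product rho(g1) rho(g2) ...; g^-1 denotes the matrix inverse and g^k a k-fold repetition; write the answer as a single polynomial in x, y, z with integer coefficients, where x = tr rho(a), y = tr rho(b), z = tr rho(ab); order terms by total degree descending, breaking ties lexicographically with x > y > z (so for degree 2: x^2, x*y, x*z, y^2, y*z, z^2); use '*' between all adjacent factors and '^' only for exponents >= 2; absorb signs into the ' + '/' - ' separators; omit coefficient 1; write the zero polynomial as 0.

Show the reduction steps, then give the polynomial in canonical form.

next, trace(b^-1) = trace(b) = y
trace(a b a) = trace(a)*trace(b a) - trace(b) = x*z - y
next, trace(a b a b) = trace(a b)*trace(a b) - trace(1)   [split at repeated a] = z^2 - 2
next, trace(b a b^-1 a) = trace(a b a)*trace(b) - trace(a b a b) = x*y*z - y^2 - z^2 + 2
next, trace(a b^-1 a^-1 b) = trace(b a b^-1)*trace(a) - trace(b a b^-1 a) = -x*y*z + x^2 + y^2 + z^2 - 2
trace(a b^-1 a^-1 b^-1) = trace(a b^-1 a^-1)*trace(b) - trace(a b^-1 a^-1 b) = x*y*z - x^2 - z^2 + 2
and trace(b^-1 a^-1 b^-2 a) = trace(a b^-1 a^-1 b^-1)*trace(b) - trace(a b^-1 a^-1) = x*y^2*z - x^2*y - y*z^2 + y

x*y^2*z - x^2*y - y*z^2 + y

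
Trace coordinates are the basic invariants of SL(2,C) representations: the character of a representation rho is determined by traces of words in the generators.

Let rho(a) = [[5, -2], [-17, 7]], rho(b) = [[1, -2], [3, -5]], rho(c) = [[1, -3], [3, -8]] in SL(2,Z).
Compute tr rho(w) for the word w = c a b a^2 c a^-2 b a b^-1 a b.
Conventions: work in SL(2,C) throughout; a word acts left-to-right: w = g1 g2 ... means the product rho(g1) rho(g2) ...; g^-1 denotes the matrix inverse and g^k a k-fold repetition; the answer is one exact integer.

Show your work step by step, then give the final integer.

rho(c) = [[1, -3], [3, -8]]
... * rho(a) = [[5, -2], [-17, 7]]  ->  [[56, -23], [151, -62]]
... * rho(b) = [[1, -2], [3, -5]]  ->  [[-13, 3], [-35, 8]]
... * rho(a) = [[5, -2], [-17, 7]]  ->  [[-116, 47], [-311, 126]]
... * rho(a) = [[5, -2], [-17, 7]]  ->  [[-1379, 561], [-3697, 1504]]
... * rho(c) = [[1, -3], [3, -8]]  ->  [[304, -351], [815, -941]]
... * rho(a^-1) = [[7, 2], [17, 5]]  ->  [[-3839, -1147], [-10292, -3075]]
... * rho(a^-1) = [[7, 2], [17, 5]]  ->  [[-46372, -13413], [-124319, -35959]]
... * rho(b) = [[1, -2], [3, -5]]  ->  [[-86611, 159809], [-232196, 428433]]
... * rho(a) = [[5, -2], [-17, 7]]  ->  [[-3149808, 1291885], [-8444341, 3463423]]
... * rho(b^-1) = [[-5, 2], [-3, 1]]  ->  [[11873385, -5007731], [31831436, -13425259]]
... * rho(a) = [[5, -2], [-17, 7]]  ->  [[144498352, -58800887], [387386583, -157639685]]
... * rho(b) = [[1, -2], [3, -5]]  ->  [[-31904309, 5007731], [-85532472, 13425259]]
tr = -31904309 + 13425259 = -18479050

-18479050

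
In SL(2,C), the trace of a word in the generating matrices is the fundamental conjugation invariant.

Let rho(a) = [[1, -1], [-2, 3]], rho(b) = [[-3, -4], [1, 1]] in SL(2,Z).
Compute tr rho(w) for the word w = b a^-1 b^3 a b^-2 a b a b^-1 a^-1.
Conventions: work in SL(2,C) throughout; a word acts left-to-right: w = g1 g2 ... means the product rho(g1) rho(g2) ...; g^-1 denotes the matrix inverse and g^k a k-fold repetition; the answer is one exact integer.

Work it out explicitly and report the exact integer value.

-1014482

rho(b) = [[-3, -4], [1, 1]]
... * rho(a^-1) = [[3, 1], [2, 1]]  ->  [[-17, -7], [5, 2]]
... * rho(b) = [[-3, -4], [1, 1]]  ->  [[44, 61], [-13, -18]]
... * rho(b) = [[-3, -4], [1, 1]]  ->  [[-71, -115], [21, 34]]
... * rho(b) = [[-3, -4], [1, 1]]  ->  [[98, 169], [-29, -50]]
... * rho(a) = [[1, -1], [-2, 3]]  ->  [[-240, 409], [71, -121]]
... * rho(b^-1) = [[1, 4], [-1, -3]]  ->  [[-649, -2187], [192, 647]]
... * rho(b^-1) = [[1, 4], [-1, -3]]  ->  [[1538, 3965], [-455, -1173]]
... * rho(a) = [[1, -1], [-2, 3]]  ->  [[-6392, 10357], [1891, -3064]]
... * rho(b) = [[-3, -4], [1, 1]]  ->  [[29533, 35925], [-8737, -10628]]
... * rho(a) = [[1, -1], [-2, 3]]  ->  [[-42317, 78242], [12519, -23147]]
... * rho(b^-1) = [[1, 4], [-1, -3]]  ->  [[-120559, -403994], [35666, 119517]]
... * rho(a^-1) = [[3, 1], [2, 1]]  ->  [[-1169665, -524553], [346032, 155183]]
tr = -1169665 + 155183 = -1014482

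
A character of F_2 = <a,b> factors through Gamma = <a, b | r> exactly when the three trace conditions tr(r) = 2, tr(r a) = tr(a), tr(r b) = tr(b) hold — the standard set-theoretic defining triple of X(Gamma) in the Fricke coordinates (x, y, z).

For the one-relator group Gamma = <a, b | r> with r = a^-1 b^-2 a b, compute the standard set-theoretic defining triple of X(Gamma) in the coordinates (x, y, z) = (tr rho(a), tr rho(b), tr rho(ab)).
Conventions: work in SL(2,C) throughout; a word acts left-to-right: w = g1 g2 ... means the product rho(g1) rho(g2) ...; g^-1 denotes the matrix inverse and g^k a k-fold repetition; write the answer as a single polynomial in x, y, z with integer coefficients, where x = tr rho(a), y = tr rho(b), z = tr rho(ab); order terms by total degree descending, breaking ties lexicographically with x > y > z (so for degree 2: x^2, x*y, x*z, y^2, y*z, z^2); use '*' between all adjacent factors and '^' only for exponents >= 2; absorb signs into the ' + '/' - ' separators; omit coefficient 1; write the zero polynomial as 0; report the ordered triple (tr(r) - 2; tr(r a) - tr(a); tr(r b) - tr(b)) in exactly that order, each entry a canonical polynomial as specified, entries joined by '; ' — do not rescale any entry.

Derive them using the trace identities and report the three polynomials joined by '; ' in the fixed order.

tr(b^-1 a) = tr(a) tr(b) - tr(a b)   [inverse elimination on b] = x*y - z
next, tr(a b a) = tr(a) tr(b a) - tr(b)   [square of a] = x*z - y
tr(a b a b) = tr(b a) tr(b a) - tr(1)   [split at a repeated b] = z^2 - 2
next, tr(a b a b^-1) = tr(a b a) tr(b) - tr(a b a b)   [inverse elimination on b] = x*y*z - y^2 - z^2 + 2
tr(b^-2 a b a) = tr(a b a b^-1) tr(b) - tr(a b a)   [inverse elimination on b] = x*y^2*z - y^3 - y*z^2 - x*z + 3*y
tr(a^-1 b^-2 a b) = tr(b^-2 a b) tr(a) - tr(b^-2 a b a)   [inverse elimination on a] = -x*y^2*z + x^2*y + y^3 + y*z^2 - 3*y
tr(b^2) = tr(b) tr(b) - tr(1)  (reduce the b square) = y^2 - 2
tr(b a b) = tr(b) tr(a b) - tr(a)  (reduce the b square) = y*z - x
tr(b a b^2) = tr(b) tr(b a b) - tr(b a)  (reduce the b square) = y^2*z - x*y - z
tr(b a b^2 a) = tr(b) tr(a b a b) - tr(a b a)  (reduce the b square) = y*z^2 - x*z - y
tr(a b^2 a^-1 b) = tr(b a b^2) tr(a) - tr(b a b^2 a)  (eliminate a^-1) = x*y^2*z - x^2*y - y*z^2 + y
tr(a b^2 a^-1 b^-1) = tr(a b^2 a^-1) tr(b) - tr(a b^2 a^-1 b)  (eliminate b^-1) = -x*y^2*z + x^2*y + y^3 + y*z^2 - 3*y
and tr(a^-1 b^-2 a b^2) = tr(a b^2 a^-1 b^-1) tr(b) - tr(a b^2 a^-1)  (eliminate b^-1) = -x*y^3*z + x^2*y^2 + y^4 + y^2*z^2 - 4*y^2 + 2
assemble the triple (tr(r) - 2; tr(r a) - x; tr(r b) - y)

-x*y^2*z + x^2*y + y^3 + y*z^2 - 3*y - 2; x*y - x - z; -x*y^3*z + x^2*y^2 + y^4 + y^2*z^2 - 4*y^2 - y + 2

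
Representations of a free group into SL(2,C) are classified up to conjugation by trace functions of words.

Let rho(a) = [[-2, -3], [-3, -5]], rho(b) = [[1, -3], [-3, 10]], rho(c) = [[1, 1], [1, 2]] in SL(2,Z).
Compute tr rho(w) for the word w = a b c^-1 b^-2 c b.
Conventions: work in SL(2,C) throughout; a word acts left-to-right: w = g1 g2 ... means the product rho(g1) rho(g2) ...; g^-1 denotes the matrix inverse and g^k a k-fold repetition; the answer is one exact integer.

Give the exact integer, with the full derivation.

rho(a) = [[-2, -3], [-3, -5]]
... * rho(b) = [[1, -3], [-3, 10]]  ->  [[7, -24], [12, -41]]
... * rho(c^-1) = [[2, -1], [-1, 1]]  ->  [[38, -31], [65, -53]]
... * rho(b^-1) = [[10, 3], [3, 1]]  ->  [[287, 83], [491, 142]]
... * rho(b^-1) = [[10, 3], [3, 1]]  ->  [[3119, 944], [5336, 1615]]
... * rho(c) = [[1, 1], [1, 2]]  ->  [[4063, 5007], [6951, 8566]]
... * rho(b) = [[1, -3], [-3, 10]]  ->  [[-10958, 37881], [-18747, 64807]]
tr = -10958 + 64807 = 53849

53849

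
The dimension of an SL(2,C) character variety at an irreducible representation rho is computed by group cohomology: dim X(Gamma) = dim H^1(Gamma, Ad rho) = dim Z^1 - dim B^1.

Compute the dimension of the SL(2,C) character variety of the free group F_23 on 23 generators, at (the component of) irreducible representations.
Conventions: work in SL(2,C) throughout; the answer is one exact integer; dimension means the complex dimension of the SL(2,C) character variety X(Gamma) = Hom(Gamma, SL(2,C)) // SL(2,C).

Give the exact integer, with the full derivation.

Gamma = F_23 has 23 generators and no relators.
So Z^1 = (sl_2)^23 in full: dim Z^1 = 69.
At an irreducible rho the centralizer of the image in sl_2 is 0, so the coboundary map sl_2 -> Z^1 is injective: dim B^1 = 3.
Therefore dim X = 69 - 3 = 66.

66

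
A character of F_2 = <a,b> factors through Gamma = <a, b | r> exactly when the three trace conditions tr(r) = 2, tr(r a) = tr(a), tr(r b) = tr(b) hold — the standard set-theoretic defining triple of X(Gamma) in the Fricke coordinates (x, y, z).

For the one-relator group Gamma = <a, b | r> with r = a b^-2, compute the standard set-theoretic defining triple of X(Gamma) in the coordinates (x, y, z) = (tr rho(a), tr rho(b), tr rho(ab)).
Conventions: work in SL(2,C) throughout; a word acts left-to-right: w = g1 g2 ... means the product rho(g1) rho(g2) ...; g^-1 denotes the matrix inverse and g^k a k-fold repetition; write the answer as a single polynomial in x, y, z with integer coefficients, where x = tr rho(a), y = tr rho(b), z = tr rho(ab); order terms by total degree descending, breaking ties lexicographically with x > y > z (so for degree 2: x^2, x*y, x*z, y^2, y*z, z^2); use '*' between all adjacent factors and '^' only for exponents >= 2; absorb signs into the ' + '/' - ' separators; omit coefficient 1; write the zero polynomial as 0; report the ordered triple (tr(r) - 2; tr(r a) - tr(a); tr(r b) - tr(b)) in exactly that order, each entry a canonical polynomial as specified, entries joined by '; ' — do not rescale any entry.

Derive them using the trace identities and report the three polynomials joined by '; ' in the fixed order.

tr(a b^-1) = tr(a) * tr(b) - tr(a b) = x*y - z
tr(a b^-2) = tr(a b^-1) * tr(b) - tr(a) = x*y^2 - y*z - x
tr(a^2) = tr(a) * tr(a) - tr(1) = x^2 - 2
tr(a^2 b) = tr(a) * tr(b a) - tr(b) = x*z - y
tr(a^2 b^-1) = tr(a^2) * tr(b) - tr(a^2 b) = x^2*y - x*z - y
tr(a b^-2 a) = tr(a^2 b^-1) * tr(b) - tr(a^2) = x^2*y^2 - x*y*z - x^2 - y^2 + 2
assemble the triple (tr(r) - 2; tr(r a) - x; tr(r b) - y)

x*y^2 - y*z - x - 2; x^2*y^2 - x*y*z - x^2 - y^2 - x + 2; x*y - y - z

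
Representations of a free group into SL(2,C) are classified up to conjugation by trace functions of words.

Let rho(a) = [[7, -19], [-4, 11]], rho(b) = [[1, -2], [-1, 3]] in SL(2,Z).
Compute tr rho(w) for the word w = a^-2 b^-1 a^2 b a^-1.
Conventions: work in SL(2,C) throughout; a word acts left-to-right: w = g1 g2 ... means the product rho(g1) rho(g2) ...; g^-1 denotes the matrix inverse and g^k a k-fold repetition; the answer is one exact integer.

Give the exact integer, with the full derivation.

rho(a^-1) = [[11, 19], [4, 7]]
... * rho(a^-1) = [[11, 19], [4, 7]]  ->  [[197, 342], [72, 125]]
... * rho(b^-1) = [[3, 2], [1, 1]]  ->  [[933, 736], [341, 269]]
... * rho(a) = [[7, -19], [-4, 11]]  ->  [[3587, -9631], [1311, -3520]]
... * rho(a) = [[7, -19], [-4, 11]]  ->  [[63633, -174094], [23257, -63629]]
... * rho(b) = [[1, -2], [-1, 3]]  ->  [[237727, -649548], [86886, -237401]]
... * rho(a^-1) = [[11, 19], [4, 7]]  ->  [[16805, -30023], [6142, -10973]]
tr = 16805 + -10973 = 5832

5832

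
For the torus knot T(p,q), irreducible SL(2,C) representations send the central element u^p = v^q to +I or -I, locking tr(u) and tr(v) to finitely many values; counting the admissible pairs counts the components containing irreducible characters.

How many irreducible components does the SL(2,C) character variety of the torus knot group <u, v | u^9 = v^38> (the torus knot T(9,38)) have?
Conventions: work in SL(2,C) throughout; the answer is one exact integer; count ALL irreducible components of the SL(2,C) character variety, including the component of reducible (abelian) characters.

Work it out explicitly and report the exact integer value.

For T(9,38): irreducibility forces the central element u^9 = v^38 to one of +I, -I.
This locks tr(u) to 2*cos(pi*alpha/9), alpha in 1..8, and tr(v) to 2*cos(pi*beta/38), beta in 1..37, on each component of irreducible characters.
u^9 = (-1)^alpha I and v^38 = (-1)^beta I must agree, so alpha and beta have equal parity.
Counting: 4 odd alphas x 19 odd betas + 4 even alphas x 18 even betas = 76 + 72 = 148.
components with irreducible characters: 148; plus the single component of reducible (abelian) characters: total 149.

149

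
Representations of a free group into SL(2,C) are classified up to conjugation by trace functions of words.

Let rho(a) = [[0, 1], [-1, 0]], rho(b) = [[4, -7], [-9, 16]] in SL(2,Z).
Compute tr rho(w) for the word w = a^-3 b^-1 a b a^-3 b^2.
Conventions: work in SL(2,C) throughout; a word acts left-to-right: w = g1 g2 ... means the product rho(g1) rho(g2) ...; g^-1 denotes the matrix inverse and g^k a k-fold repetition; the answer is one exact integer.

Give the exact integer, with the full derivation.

rho(a^-1) = [[0, -1], [1, 0]]
... * rho(a^-1) = [[0, -1], [1, 0]]  ->  [[-1, 0], [0, -1]]
... * rho(a^-1) = [[0, -1], [1, 0]]  ->  [[0, 1], [-1, 0]]
... * rho(b^-1) = [[16, 7], [9, 4]]  ->  [[9, 4], [-16, -7]]
... * rho(a) = [[0, 1], [-1, 0]]  ->  [[-4, 9], [7, -16]]
... * rho(b) = [[4, -7], [-9, 16]]  ->  [[-97, 172], [172, -305]]
... * rho(a^-1) = [[0, -1], [1, 0]]  ->  [[172, 97], [-305, -172]]
... * rho(a^-1) = [[0, -1], [1, 0]]  ->  [[97, -172], [-172, 305]]
... * rho(a^-1) = [[0, -1], [1, 0]]  ->  [[-172, -97], [305, 172]]
... * rho(b) = [[4, -7], [-9, 16]]  ->  [[185, -348], [-328, 617]]
... * rho(b) = [[4, -7], [-9, 16]]  ->  [[3872, -6863], [-6865, 12168]]
tr = 3872 + 12168 = 16040

16040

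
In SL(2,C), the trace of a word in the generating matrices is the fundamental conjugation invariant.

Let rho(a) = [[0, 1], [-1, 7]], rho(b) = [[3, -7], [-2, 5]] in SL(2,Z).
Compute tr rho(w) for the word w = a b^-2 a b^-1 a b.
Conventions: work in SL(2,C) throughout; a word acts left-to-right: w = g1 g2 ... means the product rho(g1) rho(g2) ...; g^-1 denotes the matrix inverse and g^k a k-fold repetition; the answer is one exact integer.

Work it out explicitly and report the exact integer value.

rho(a) = [[0, 1], [-1, 7]]
... * rho(b^-1) = [[5, 7], [2, 3]]  ->  [[2, 3], [9, 14]]
... * rho(b^-1) = [[5, 7], [2, 3]]  ->  [[16, 23], [73, 105]]
... * rho(a) = [[0, 1], [-1, 7]]  ->  [[-23, 177], [-105, 808]]
... * rho(b^-1) = [[5, 7], [2, 3]]  ->  [[239, 370], [1091, 1689]]
... * rho(a) = [[0, 1], [-1, 7]]  ->  [[-370, 2829], [-1689, 12914]]
... * rho(b) = [[3, -7], [-2, 5]]  ->  [[-6768, 16735], [-30895, 76393]]
tr = -6768 + 76393 = 69625

69625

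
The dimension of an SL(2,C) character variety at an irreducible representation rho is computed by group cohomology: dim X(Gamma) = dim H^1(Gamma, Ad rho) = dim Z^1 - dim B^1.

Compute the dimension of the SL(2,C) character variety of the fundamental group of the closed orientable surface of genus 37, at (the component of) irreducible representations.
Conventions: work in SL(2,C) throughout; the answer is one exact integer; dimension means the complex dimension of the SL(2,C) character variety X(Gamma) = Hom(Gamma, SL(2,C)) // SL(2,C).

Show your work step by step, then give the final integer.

216

pi_1 of the closed genus-37 surface has 74 generators bound by the single product-of-commutators relator.
A cocycle assigns one sl_2 vector per generator subject to the relator condition d_2(z) = 0: dim of the unconstrained space is 3*2g = 222.
d_2 is surjective at irreducible rho (its cokernel H^2 is dual to H^0 = 0), so dim Z^1 = 222 - 3 = 219.
dim B^1 = 3 (coboundaries, injective at irreducible rho).
dim X = dim H^1 = 219 - 3 = 216.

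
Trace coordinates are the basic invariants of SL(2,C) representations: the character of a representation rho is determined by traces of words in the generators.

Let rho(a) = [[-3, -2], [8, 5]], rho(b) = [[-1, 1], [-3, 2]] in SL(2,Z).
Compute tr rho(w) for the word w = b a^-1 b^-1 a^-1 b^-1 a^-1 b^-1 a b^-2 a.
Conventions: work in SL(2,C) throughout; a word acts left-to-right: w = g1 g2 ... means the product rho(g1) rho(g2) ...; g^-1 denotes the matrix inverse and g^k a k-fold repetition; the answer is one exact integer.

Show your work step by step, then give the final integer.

-13287483

rho(b) = [[-1, 1], [-3, 2]]
... * rho(a^-1) = [[5, 2], [-8, -3]]  ->  [[-13, -5], [-31, -12]]
... * rho(b^-1) = [[2, -1], [3, -1]]  ->  [[-41, 18], [-98, 43]]
... * rho(a^-1) = [[5, 2], [-8, -3]]  ->  [[-349, -136], [-834, -325]]
... * rho(b^-1) = [[2, -1], [3, -1]]  ->  [[-1106, 485], [-2643, 1159]]
... * rho(a^-1) = [[5, 2], [-8, -3]]  ->  [[-9410, -3667], [-22487, -8763]]
... * rho(b^-1) = [[2, -1], [3, -1]]  ->  [[-29821, 13077], [-71263, 31250]]
... * rho(a) = [[-3, -2], [8, 5]]  ->  [[194079, 125027], [463789, 298776]]
... * rho(b^-1) = [[2, -1], [3, -1]]  ->  [[763239, -319106], [1823906, -762565]]
... * rho(b^-1) = [[2, -1], [3, -1]]  ->  [[569160, -444133], [1360117, -1061341]]
... * rho(a) = [[-3, -2], [8, 5]]  ->  [[-5260544, -3358985], [-12571079, -8026939]]
tr = -5260544 + -8026939 = -13287483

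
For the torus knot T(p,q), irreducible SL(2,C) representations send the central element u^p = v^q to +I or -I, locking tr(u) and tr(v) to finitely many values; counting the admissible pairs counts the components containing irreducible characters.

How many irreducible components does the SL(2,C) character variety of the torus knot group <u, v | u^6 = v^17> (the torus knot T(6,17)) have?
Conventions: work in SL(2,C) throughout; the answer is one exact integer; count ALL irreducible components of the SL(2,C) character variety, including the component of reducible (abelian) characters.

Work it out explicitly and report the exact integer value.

Gamma = < u, v | u^6 = v^17 > (torus knot T(6,17)); the central element u^6 = v^17 acts as +I or -I in any irreducible SL(2,C) representation.
This locks tr(u) to 2*cos(pi*alpha/6), alpha in 1..5, and tr(v) to 2*cos(pi*beta/17), beta in 1..16, on each component of irreducible characters.
The two central values (-1)^alpha I and (-1)^beta I must be the same matrix, so alpha and beta share a parity.
Enumerate parity-matched pairs: 3*8 odd-odd plus 2*8 even-even gives 40.
components with irreducible characters: 40; plus the single component of reducible (abelian) characters: total 41.

41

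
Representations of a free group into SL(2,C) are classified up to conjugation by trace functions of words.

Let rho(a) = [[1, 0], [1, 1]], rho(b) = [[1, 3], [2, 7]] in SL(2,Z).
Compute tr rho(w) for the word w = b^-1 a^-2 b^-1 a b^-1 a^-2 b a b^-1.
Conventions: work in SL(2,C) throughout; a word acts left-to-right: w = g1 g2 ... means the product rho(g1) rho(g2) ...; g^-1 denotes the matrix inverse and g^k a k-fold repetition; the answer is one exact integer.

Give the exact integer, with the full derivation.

10460

rho(b^-1) = [[7, -3], [-2, 1]]
... * rho(a^-1) = [[1, 0], [-1, 1]]  ->  [[10, -3], [-3, 1]]
... * rho(a^-1) = [[1, 0], [-1, 1]]  ->  [[13, -3], [-4, 1]]
... * rho(b^-1) = [[7, -3], [-2, 1]]  ->  [[97, -42], [-30, 13]]
... * rho(a) = [[1, 0], [1, 1]]  ->  [[55, -42], [-17, 13]]
... * rho(b^-1) = [[7, -3], [-2, 1]]  ->  [[469, -207], [-145, 64]]
... * rho(a^-1) = [[1, 0], [-1, 1]]  ->  [[676, -207], [-209, 64]]
... * rho(a^-1) = [[1, 0], [-1, 1]]  ->  [[883, -207], [-273, 64]]
... * rho(b) = [[1, 3], [2, 7]]  ->  [[469, 1200], [-145, -371]]
... * rho(a) = [[1, 0], [1, 1]]  ->  [[1669, 1200], [-516, -371]]
... * rho(b^-1) = [[7, -3], [-2, 1]]  ->  [[9283, -3807], [-2870, 1177]]
tr = 9283 + 1177 = 10460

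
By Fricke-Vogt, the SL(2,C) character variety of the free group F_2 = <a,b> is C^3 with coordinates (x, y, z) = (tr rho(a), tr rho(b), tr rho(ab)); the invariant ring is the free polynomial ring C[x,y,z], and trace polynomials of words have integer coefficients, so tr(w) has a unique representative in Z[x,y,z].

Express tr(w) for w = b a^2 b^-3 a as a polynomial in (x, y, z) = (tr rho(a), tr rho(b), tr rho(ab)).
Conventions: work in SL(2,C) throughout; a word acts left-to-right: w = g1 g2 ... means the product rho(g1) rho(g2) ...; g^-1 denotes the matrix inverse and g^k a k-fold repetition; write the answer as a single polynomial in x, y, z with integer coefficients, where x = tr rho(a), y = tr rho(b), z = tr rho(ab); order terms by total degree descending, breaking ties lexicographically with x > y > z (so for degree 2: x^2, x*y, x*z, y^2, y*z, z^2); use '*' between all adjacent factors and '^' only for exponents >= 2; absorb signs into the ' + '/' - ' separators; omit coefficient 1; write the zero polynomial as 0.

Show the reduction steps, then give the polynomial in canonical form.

x^2*y^3*z - x*y^4 - x*y^2*z^2 - 2*x^2*y*z + 3*x*y^2 + x*z^2 + y*z - x

trace(b a^2) = trace(a) * trace(b a) - trace(b)  (reduce the a square) = x*z - y
reduce: trace(a b a^2) = trace(a) * trace(b a^2) - trace(b a)  (reduce the a square) = x^2*z - x*y - z
so trace(b a b a) = trace(a b) * trace(a b) - trace(1)  (split on a) = z^2 - 2
trace(b a b) = trace(b) * trace(a b) - trace(a)  (reduce the b square) = y*z - x
trace(a b a^2 b) = trace(a) * trace(b a b a) - trace(b a b)  (reduce the a square) = x*z^2 - y*z - x
so trace(a b a^2 b^-1) = trace(a b a^2) * trace(b) - trace(a b a^2 b)  (eliminate b^-1) = x^2*y*z - x*y^2 - x*z^2 + x
trace(b^-2 a b a^2) = trace(a b a^2 b^-1) * trace(b) - trace(a b a^2)  (eliminate b^-1) = x^2*y^2*z - x*y^3 - x*y*z^2 - x^2*z + 2*x*y + z
so trace(b a^2 b^-3 a) = trace(b^-2 a b a^2) * trace(b) - trace(b^-2 a b a^2 b)  (eliminate b^-1) = x^2*y^3*z - x*y^4 - x*y^2*z^2 - 2*x^2*y*z + 3*x*y^2 + x*z^2 + y*z - x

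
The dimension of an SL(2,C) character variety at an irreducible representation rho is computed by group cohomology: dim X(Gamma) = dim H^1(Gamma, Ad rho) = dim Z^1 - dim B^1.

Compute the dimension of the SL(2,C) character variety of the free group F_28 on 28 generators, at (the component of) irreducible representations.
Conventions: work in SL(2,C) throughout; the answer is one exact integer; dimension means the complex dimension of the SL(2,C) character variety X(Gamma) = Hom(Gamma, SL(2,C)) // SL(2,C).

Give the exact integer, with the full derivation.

81

Gamma = F_28 has 28 generators and no relators.
So Z^1 = (sl_2)^28 in full: dim Z^1 = 84.
dim B^1 = 3: the coboundary map is injective because an irreducible image has centralizer 0 in sl_2.
Therefore dim X = 84 - 3 = 81.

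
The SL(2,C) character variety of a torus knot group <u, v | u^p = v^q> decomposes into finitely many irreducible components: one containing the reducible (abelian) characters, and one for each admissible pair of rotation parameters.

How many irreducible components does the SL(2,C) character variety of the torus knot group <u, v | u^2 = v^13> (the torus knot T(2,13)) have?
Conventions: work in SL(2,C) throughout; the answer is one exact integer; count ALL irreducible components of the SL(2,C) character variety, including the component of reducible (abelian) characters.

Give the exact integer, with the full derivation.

For T(2,13): irreducibility forces the central element u^2 = v^13 to one of +I, -I.
On an irreducible component, tr(u) is locked at 2*cos(pi*alpha/2) for some alpha in 1..1, and tr(v) at 2*cos(pi*beta/13) for some beta in 1..12.
The two central values (-1)^alpha I and (-1)^beta I must be the same matrix, so alpha and beta share a parity.
Counting: 1 odd alphas x 6 odd betas + 0 even alphas x 6 even betas = 6 + 0 = 6.
That is 6 components of irreducible characters, and with the reducible (abelian) component the total is 7.

7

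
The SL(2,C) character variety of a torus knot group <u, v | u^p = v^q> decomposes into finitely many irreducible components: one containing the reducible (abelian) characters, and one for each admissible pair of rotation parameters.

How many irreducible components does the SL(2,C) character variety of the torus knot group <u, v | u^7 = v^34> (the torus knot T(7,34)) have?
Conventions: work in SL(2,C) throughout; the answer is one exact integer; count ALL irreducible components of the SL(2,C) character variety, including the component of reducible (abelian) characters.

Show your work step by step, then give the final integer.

100

Gamma = < u, v | u^7 = v^34 > (torus knot T(7,34)); the central element u^7 = v^34 acts as +I or -I in any irreducible SL(2,C) representation.
This locks tr(u) to 2*cos(pi*alpha/7), alpha in 1..6, and tr(v) to 2*cos(pi*beta/34), beta in 1..33, on each component of irreducible characters.
u^7 = (-1)^alpha I and v^34 = (-1)^beta I must agree, so alpha and beta have equal parity.
Enumerate parity-matched pairs: 3*17 odd-odd plus 3*16 even-even gives 99.
components with irreducible characters: 99; plus the single component of reducible (abelian) characters: total 100.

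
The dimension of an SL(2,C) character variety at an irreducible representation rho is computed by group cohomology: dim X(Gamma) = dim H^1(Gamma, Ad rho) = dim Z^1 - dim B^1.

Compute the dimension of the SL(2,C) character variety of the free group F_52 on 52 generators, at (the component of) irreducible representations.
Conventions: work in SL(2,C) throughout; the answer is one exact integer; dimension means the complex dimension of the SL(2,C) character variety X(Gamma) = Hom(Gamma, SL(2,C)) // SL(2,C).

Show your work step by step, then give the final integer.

Gamma = F_52 has 52 generators and no relators.
So Z^1 = (sl_2)^52 in full: dim Z^1 = 156.
Irreducibility makes the coboundary map sl_2 -> Z^1 injective (trivial centralizer), so dim B^1 = 3.
Therefore dim X = 156 - 3 = 153.

153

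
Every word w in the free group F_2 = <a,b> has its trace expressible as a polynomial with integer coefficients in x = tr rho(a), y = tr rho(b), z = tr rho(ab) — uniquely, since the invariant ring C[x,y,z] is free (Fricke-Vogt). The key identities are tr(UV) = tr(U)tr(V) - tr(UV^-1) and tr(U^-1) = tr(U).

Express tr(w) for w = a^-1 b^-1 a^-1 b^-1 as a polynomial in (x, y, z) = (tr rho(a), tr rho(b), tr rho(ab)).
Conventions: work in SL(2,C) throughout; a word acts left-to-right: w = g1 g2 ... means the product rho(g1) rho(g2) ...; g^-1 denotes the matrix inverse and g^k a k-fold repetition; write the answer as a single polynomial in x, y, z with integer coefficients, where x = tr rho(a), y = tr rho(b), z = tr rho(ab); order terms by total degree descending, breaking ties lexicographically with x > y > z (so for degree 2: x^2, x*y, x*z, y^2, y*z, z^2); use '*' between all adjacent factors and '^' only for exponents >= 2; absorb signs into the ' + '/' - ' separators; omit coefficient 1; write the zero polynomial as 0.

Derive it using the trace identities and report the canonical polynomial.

z^2 - 2

next, tr(a^-1) = tr(a) = x
tr(a^-1 b) = tr(b) * tr(a) - tr(b a)   [inverse elimination on a] = x*y - z
tr(a^-1 b^-1) = tr(a^-1) * tr(b) - tr(a^-1 b)   [inverse elimination on b] = z
and tr(a^-1 b^-1 a^-1) = tr(a^-1 b^-1) * tr(a) - tr(a^-1 b^-1 a)   [inverse elimination on a] = x*z - y
tr(a b a b) = tr(b a) * tr(b a) - tr(1)   [split at a repeated b] = z^2 - 2
and tr(b^-1 a b a) = tr(a b a) * tr(b) - tr(a b a b)   [inverse elimination on b] = x*y*z - y^2 - z^2 + 2
tr(b a^-1 b^-1 a) = tr(b^-1 a b) * tr(a) - tr(b^-1 a b a)   [inverse elimination on a] = -x*y*z + x^2 + y^2 + z^2 - 2
next, tr(a^-1 b^-1 a^-1 b) = tr(b a^-1 b^-1) * tr(a) - tr(b a^-1 b^-1 a)   [inverse elimination on a] = x*y*z - y^2 - z^2 + 2
tr(a^-1 b^-1 a^-1 b^-1) = tr(a^-1 b^-1 a^-1) * tr(b) - tr(a^-1 b^-1 a^-1 b)   [inverse elimination on b] = z^2 - 2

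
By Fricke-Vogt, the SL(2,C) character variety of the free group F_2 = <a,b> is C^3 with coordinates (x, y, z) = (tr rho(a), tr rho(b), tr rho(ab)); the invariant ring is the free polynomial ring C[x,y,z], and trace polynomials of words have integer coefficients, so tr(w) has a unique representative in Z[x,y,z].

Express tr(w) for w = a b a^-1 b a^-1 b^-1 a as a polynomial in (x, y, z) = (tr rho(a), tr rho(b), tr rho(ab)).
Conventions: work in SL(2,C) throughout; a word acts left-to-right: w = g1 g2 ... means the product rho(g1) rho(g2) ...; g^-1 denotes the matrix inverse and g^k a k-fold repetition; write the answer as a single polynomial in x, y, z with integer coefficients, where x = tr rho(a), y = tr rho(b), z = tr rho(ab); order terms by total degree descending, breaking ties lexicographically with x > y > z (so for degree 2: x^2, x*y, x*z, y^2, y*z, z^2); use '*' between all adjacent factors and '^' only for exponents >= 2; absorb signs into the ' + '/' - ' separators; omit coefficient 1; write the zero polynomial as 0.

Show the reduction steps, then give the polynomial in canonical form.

tr(a b a) = tr(a) * tr(b a) - tr(b)  (reduce the a square) = x*z - y
and tr(a^3 b) = tr(a) * tr(a b a) - tr(a b)  (reduce the a square) = x^2*z - x*y - z
tr(a^2) = tr(a) * tr(a) - tr(1)  (reduce the a square) = x^2 - 2
tr(a^3) = tr(a) * tr(a^2) - tr(a)  (reduce the a square) = x^3 - 3*x
and tr(a^2 b^2 a) = tr(b) * tr(a^3 b) - tr(a^3)  (reduce the b square) = x^2*y*z - x^3 - x*y^2 - y*z + 3*x
tr(a b a b) = tr(b a) * tr(b a) - tr(1)  (split on b) = z^2 - 2
next, tr(b^2 a b a) = tr(b) * tr(a b a b) - tr(a b a)  (reduce the b square) = y*z^2 - x*z - y
tr(b a b) = tr(b) * tr(a b) - tr(a)  (reduce the b square) = y*z - x
tr(b^2 a b) = tr(b) * tr(b a b) - tr(b a)  (reduce the b square) = y^2*z - x*y - z
tr(a^2 b^2 a b) = tr(a) * tr(b^2 a b a) - tr(b^2 a b)  (reduce the a square) = x*y*z^2 - x^2*z - y^2*z + z
next, tr(b a b^-1 a^2 b) = tr(a^2 b^2 a) * tr(b) - tr(a^2 b^2 a b)  (eliminate b^-1) = x^2*y^2*z - x^3*y - x*y^3 - x*y*z^2 + x^2*z + 3*x*y - z
next, tr(a b a b a) = tr(a) * tr(b a b a) - tr(b a b)  (reduce the a square) = x*z^2 - y*z - x
next, tr(a^2 b a b a) = tr(a) * tr(a b a b a) - tr(a b a b)  (reduce the a square) = x^2*z^2 - x*y*z - x^2 - z^2 + 2
tr(b a b a b a) = tr(a b) * tr(a b a b) - tr(a^-1 b^-1)  (split on a) = z^3 - 3*z
and tr(a^2 b a b a b) = tr(a) * tr(b a b a b a) - tr(b a b a b)  (reduce the a square) = x*z^3 - y*z^2 - 2*x*z + y
and tr(b a b^-1 a^2 b a) = tr(a^2 b a b a) * tr(b) - tr(a^2 b a b a b)  (eliminate b^-1) = x^2*y*z^2 - x*y^2*z - x*z^3 - x^2*y + 2*x*z + y
and tr(b^-1 a^2 b a^-1 b a) = tr(b a b^-1 a^2 b) * tr(a) - tr(b a b^-1 a^2 b a)  (eliminate a^-1) = x^3*y^2*z - x^4*y - x^2*y^3 - 2*x^2*y*z^2 + x^3*z + x*y^2*z + x*z^3 + 4*x^2*y - 3*x*z - y
next, tr(a b a^-1 b a^-1 b^-1 a) = tr(b^-1 a^2 b a^-1 b) * tr(a) - tr(b^-1 a^2 b a^-1 b a)  (eliminate a^-1) = -x^3*y^2*z + x^4*y + x^2*y^3 + 2*x^2*y*z^2 - x^3*z - x*y^2*z - x*z^3 - 4*x^2*y + 4*x*z + y

-x^3*y^2*z + x^4*y + x^2*y^3 + 2*x^2*y*z^2 - x^3*z - x*y^2*z - x*z^3 - 4*x^2*y + 4*x*z + y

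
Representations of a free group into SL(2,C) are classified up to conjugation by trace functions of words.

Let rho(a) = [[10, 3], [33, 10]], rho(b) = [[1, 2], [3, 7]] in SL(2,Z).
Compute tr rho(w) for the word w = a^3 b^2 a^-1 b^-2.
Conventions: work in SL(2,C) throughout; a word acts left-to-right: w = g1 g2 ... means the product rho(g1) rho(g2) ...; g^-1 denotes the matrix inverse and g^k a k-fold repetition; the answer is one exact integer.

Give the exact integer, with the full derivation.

rho(a) = [[10, 3], [33, 10]]
... * rho(a) = [[10, 3], [33, 10]]  ->  [[199, 60], [660, 199]]
... * rho(a) = [[10, 3], [33, 10]]  ->  [[3970, 1197], [13167, 3970]]
... * rho(b) = [[1, 2], [3, 7]]  ->  [[7561, 16319], [25077, 54124]]
... * rho(b) = [[1, 2], [3, 7]]  ->  [[56518, 129355], [187449, 429022]]
... * rho(a^-1) = [[10, -3], [-33, 10]]  ->  [[-3703535, 1123996], [-12283236, 3727873]]
... * rho(b^-1) = [[7, -2], [-3, 1]]  ->  [[-29296733, 8531066], [-97166271, 28294345]]
... * rho(b^-1) = [[7, -2], [-3, 1]]  ->  [[-230670329, 67124532], [-765046932, 222626887]]
tr = -230670329 + 222626887 = -8043442

-8043442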